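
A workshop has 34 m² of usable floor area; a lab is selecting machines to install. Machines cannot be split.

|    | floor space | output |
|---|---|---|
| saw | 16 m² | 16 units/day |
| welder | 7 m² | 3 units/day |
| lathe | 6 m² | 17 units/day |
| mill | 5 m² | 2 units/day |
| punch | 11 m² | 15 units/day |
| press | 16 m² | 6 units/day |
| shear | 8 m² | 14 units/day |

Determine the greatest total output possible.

saw + lathe + punch: floor space 16 + 6 + 11 = 33 ≤ 34, output 16 + 17 + 15 = 48.
welder + lathe + punch + shear: floor space 7 + 6 + 11 + 8 = 32 ≤ 34, output 3 + 17 + 15 + 14 = 49.
lathe + mill + punch + shear: floor space 6 + 5 + 11 + 8 = 30 ≤ 34, output 17 + 2 + 15 + 14 = 48.
Best is welder, lathe, punch, and shear with total output 49.

49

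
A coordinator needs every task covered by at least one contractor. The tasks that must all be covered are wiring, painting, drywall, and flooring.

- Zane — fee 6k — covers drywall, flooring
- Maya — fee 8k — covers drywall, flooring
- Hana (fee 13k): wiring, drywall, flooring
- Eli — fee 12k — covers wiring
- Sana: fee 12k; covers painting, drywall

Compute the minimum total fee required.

25

This is an integer covering problem.
The greedy cost-per-new-task heuristic would pick Zane, Eli, and Sana for 30, but a cheaper cover exists.
Choose Hana and Sana: together they cover wiring, painting, drywall, flooring — every task.
Total fee: 13 + 12 = 25.
No cover costs less than 25.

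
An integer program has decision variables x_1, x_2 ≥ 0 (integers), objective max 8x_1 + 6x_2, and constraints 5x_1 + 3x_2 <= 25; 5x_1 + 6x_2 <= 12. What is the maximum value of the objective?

16

Relaxing integrality, the LP optimum is 19.20 at (x_1,x_2) = (2.4, 0), which is not an integer point.
(x_1,x_2)=(2,0): 5·2+3·0=10≤25, 5·2+6·0=10≤12, objective 16.
(x_1,x_2)=(1,1): 5·1+3·1=8≤25, 5·1+6·1=11≤12, objective 14.
(x_1,x_2)=(1,0): 5·1+3·0=5≤25, 5·1+6·0=5≤12, objective 8.
No feasible integer point exceeds 16.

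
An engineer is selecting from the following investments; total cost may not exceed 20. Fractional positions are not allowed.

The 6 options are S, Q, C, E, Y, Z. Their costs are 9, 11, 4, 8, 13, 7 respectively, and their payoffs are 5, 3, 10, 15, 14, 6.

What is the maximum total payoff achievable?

Take C, E, and Z: cost 4 + 8 + 7 = 19 ≤ 20, payoff 10 + 15 + 6 = 31.
No other feasible combination does better.

31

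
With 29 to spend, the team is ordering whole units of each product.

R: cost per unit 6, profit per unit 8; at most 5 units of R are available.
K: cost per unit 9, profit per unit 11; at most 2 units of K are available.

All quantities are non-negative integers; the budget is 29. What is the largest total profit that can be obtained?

R has the best ratio (8/6); taking only R gives at most 4×8 = 32 (stopped by the cost limit).
Mixing does better — 3×R and 1×K: cost 27 ≤ 29, profit 3·8 + 1·11 = 35.

35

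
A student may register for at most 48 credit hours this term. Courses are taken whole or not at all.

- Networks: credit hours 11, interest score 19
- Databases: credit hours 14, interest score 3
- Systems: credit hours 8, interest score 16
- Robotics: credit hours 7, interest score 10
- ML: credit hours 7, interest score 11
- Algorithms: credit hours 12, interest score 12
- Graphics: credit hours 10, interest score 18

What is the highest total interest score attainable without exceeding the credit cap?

76

Networks + Systems + Robotics + Algorithms + Graphics: credit hours 11 + 8 + 7 + 12 + 10 = 48 ≤ 48, interest score 19 + 16 + 10 + 12 + 18 = 75.
Networks + Systems + ML + Algorithms + Graphics: credit hours 11 + 8 + 7 + 12 + 10 = 48 ≤ 48, interest score 19 + 16 + 11 + 12 + 18 = 76.
Best is Networks, Systems, ML, Algorithms, and Graphics with total interest score 76.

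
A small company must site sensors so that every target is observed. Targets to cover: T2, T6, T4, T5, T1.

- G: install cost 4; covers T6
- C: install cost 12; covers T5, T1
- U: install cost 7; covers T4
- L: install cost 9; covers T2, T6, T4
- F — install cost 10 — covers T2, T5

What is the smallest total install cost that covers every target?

21

This is an integer covering problem.
Choose C and L: together they cover T2, T6, T4, T5, T1 — every target.
Total install cost: 12 + 9 = 21.
No cover costs less than 21.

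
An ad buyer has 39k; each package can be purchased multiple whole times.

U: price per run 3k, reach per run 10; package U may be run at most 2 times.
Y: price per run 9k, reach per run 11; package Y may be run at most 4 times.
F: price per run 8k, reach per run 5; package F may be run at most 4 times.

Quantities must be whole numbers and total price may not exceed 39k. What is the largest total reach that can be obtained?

54

Take 1×U and 4×Y: price 39 ≤ 39, reach 1·10 + 4·11 = 54.
No other integer combination yields more.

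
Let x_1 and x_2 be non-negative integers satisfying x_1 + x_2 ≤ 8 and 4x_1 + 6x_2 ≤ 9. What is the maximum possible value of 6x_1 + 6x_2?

12

The continuous relaxation peaks at (2.25, 0) with value 13.50; rounding to a feasible lattice point costs some objective.
(x_1,x_2)=(2,0): 1·2+1·0=2≤8, 4·2+6·0=8≤9, objective 12.
(x_1,x_2)=(1,0): 1·1+1·0=1≤8, 4·1+6·0=4≤9, objective 6.
Maximum is 12 at (x_1,x_2)=(2,0).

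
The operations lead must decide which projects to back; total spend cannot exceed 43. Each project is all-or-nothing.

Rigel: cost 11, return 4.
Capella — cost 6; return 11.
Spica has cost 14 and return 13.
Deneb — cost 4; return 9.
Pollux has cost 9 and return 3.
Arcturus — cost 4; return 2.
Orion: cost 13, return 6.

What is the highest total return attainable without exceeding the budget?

Rigel + Capella + Spica + Deneb + Arcturus: cost 11 + 6 + 14 + 4 + 4 = 39 ≤ 43, return 4 + 11 + 13 + 9 + 2 = 39.
Capella + Spica + Deneb + Arcturus + Orion: cost 6 + 14 + 4 + 4 + 13 = 41 ≤ 43, return 11 + 13 + 9 + 2 + 6 = 41.
Capella + Spica + Deneb + Orion: cost 6 + 14 + 4 + 13 = 37 ≤ 43, return 11 + 13 + 9 + 6 = 39.
Best is Capella, Spica, Deneb, Arcturus, and Orion with total return 41.

41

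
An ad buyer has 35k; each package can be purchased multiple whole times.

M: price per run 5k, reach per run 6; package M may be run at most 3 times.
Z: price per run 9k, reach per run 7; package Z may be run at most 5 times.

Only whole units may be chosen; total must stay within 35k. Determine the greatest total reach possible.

32

M has the best ratio (6/5); taking only M gives at most 3×6 = 18 (stopped by the supply cap of 3).
Mixing does better — 3×M and 2×Z: price 33 ≤ 35, reach 3·6 + 2·7 = 32.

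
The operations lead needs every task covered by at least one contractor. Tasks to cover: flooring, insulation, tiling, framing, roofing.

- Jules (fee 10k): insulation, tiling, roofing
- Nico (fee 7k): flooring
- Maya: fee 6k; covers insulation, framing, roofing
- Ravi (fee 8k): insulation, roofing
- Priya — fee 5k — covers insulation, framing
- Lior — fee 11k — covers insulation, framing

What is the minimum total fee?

22

The greedy cost-per-new-task heuristic would pick Maya, Nico, and Jules for 23, but a cheaper cover exists.
Choose Jules, Nico, and Priya: together they cover flooring, insulation, tiling, framing, roofing — every task.
Total fee: 10 + 7 + 5 = 22.
No cover costs less than 22.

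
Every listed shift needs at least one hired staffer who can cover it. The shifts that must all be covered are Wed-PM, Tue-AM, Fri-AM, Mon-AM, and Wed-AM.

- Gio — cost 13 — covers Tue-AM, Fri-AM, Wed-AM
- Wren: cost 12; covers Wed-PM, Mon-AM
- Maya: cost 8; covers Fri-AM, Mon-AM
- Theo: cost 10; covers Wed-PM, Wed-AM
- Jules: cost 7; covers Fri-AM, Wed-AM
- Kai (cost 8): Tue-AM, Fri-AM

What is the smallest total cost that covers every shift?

25

The greedy cost-per-new-shift heuristic would pick Jules, Wren, and Kai for 27, but a cheaper cover exists.
Choose Gio and Wren: together they cover Wed-PM, Tue-AM, Fri-AM, Mon-AM, Wed-AM — every shift.
Total cost: 13 + 12 = 25.
No cover costs less than 25.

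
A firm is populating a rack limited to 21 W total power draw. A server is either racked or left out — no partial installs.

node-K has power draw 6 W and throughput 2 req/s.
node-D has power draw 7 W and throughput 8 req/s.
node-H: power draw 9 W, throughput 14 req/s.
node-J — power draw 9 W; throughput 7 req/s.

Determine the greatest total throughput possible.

22

This is an integer program with binary decision variables.
Take node-D and node-H: power draw 7 + 9 = 16 ≤ 21, throughput 8 + 14 = 22.
No other feasible combination does better.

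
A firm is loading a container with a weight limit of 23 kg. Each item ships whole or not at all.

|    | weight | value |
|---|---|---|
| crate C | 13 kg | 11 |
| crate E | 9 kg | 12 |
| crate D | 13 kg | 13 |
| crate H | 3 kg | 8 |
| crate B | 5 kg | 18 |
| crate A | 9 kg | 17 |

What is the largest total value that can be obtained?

Allowing fractional choices, the relaxed optimum would be about 51.0, but items are indivisible.
crate H + crate B + crate A: weight 3 + 5 + 9 = 17 ≤ 23, value 8 + 18 + 17 = 43.
crate E + crate B + crate A: weight 9 + 5 + 9 = 23 ≤ 23, value 12 + 18 + 17 = 47.
Best is crate E, crate B, and crate A with total value 47.

47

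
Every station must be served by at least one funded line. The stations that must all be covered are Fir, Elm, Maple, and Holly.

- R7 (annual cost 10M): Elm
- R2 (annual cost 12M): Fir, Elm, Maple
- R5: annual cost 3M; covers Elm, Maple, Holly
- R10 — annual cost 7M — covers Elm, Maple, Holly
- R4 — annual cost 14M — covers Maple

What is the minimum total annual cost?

Choose R2 and R5: together they cover Fir, Elm, Maple, Holly — every station.
Total annual cost: 12 + 3 = 15.
No cover costs less than 15.

15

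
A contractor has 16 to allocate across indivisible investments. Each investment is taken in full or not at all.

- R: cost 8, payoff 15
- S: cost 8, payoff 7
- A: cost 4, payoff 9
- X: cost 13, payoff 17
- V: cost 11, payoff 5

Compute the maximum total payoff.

This is a 0-1 knapsack instance.
R + S: cost 8 + 8 = 16 ≤ 16, payoff 15 + 7 = 22.
R + A: cost 8 + 4 = 12 ≤ 16, payoff 15 + 9 = 24.
Best is R and A with total payoff 24.

24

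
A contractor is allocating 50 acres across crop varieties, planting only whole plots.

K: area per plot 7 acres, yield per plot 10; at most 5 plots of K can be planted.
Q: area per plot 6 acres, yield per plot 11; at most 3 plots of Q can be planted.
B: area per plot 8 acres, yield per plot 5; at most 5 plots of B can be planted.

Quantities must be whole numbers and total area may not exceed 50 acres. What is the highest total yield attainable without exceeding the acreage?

73

5×K and 2×Q: area 47 ≤ 50, yield 5·10 + 2·11 = 72.
4×K and 3×Q: area 46 ≤ 50, yield 4·10 + 3·11 = 73.
Best is 73.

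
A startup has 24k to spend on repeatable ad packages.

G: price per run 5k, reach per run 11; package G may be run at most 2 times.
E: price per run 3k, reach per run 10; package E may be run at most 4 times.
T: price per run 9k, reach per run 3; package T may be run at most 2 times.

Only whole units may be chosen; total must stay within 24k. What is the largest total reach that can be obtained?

62

E has the best ratio (10/3); taking only E gives at most 4×10 = 40 (stopped by the supply cap of 4).
Mixing does better — 2×G and 4×E: price 22 ≤ 24, reach 2·11 + 4·10 = 62.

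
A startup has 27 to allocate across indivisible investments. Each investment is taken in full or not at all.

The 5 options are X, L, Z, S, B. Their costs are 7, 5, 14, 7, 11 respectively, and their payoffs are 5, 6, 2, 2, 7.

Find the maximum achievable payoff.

18

Take X, L, and B: cost 7 + 5 + 11 = 23 ≤ 27, payoff 5 + 6 + 7 = 18.
No other feasible combination does better.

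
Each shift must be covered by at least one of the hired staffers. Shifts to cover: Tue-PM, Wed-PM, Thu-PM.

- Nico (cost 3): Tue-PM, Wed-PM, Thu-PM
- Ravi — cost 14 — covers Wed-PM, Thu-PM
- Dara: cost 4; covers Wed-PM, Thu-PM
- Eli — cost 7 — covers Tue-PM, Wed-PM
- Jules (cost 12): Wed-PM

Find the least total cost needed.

3

This is a weighted set-cover instance.
Nico alone covers Tue-PM, Wed-PM, Thu-PM — every shift.
Total cost: 3.
No cover costs less than 3.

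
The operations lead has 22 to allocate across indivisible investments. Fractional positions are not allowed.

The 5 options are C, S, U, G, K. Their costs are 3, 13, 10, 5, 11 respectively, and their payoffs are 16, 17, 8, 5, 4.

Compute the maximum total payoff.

This is a 0-1 knapsack instance.
Allowing fractional choices, the relaxed optimum would be about 38.8, but investments are indivisible.
C + U + G: cost 3 + 10 + 5 = 18 ≤ 22, payoff 16 + 8 + 5 = 29.
C + S: cost 3 + 13 = 16 ≤ 22, payoff 16 + 17 = 33.
C + S + G: cost 3 + 13 + 5 = 21 ≤ 22, payoff 16 + 17 + 5 = 38.
Best is C, S, and G with total payoff 38.

38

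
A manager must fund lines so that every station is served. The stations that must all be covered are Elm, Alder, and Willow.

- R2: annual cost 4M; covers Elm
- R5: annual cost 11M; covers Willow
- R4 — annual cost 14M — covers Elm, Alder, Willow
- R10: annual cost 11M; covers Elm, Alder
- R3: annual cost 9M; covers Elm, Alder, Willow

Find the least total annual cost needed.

9

R3 alone covers Elm, Alder, Willow — every station.
Total annual cost: 9.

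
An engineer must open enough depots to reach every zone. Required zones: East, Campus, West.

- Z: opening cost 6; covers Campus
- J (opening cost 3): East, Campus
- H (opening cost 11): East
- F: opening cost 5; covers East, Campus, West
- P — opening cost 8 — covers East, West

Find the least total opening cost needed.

5

This is an integer covering problem.
The greedy cost-per-new-zone heuristic would pick J and F for 8, but a cheaper cover exists.
F alone covers East, Campus, West — every zone.
Total opening cost: 5.
No cover costs less than 5.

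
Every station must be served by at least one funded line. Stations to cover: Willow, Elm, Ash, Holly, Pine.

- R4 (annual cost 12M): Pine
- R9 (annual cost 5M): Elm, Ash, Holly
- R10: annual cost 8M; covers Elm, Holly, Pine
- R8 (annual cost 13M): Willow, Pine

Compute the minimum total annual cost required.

18

This is an integer covering problem.
Choose R9 and R8: together they cover Willow, Elm, Ash, Holly, Pine — every station.
Total annual cost: 5 + 13 = 18.
No cover costs less than 18.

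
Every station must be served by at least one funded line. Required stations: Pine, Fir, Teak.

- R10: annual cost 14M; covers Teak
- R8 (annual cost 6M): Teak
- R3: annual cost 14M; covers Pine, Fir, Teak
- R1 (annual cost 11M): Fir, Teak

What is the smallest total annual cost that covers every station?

R3 alone covers Pine, Fir, Teak — every station.
Total annual cost: 14.
No cover costs less than 14.

14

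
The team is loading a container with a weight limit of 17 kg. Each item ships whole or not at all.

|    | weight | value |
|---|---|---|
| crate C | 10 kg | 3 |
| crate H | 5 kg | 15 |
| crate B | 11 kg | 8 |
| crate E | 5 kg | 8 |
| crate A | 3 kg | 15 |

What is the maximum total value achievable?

38

Allowing fractional choices, the relaxed optimum would be about 40.9, but items are indivisible.
crate H + crate A: weight 5 + 3 = 8 ≤ 17, value 15 + 15 = 30.
crate E + crate A: weight 5 + 3 = 8 ≤ 17, value 8 + 15 = 23.
crate H + crate E + crate A: weight 5 + 5 + 3 = 13 ≤ 17, value 15 + 8 + 15 = 38.
Best is crate H, crate E, and crate A with total value 38.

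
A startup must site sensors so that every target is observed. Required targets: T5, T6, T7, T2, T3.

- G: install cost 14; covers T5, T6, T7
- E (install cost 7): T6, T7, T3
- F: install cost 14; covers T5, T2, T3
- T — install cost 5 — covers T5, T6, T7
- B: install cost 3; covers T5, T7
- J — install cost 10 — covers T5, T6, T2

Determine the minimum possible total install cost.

This is a weighted set-cover instance.
The greedy cost-per-new-target heuristic would pick B, E, and J for 20, but a cheaper cover exists.
Choose E and J: together they cover T5, T6, T7, T2, T3 — every target.
Total install cost: 7 + 10 = 17.
No cover costs less than 17.

17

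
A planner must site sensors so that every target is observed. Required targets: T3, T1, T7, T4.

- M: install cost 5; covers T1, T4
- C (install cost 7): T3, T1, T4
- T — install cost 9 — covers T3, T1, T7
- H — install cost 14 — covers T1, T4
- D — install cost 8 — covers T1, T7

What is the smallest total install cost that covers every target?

14

This is an integer covering problem.
Choose M and T: together they cover T3, T1, T7, T4 — every target.
Total install cost: 5 + 9 = 14.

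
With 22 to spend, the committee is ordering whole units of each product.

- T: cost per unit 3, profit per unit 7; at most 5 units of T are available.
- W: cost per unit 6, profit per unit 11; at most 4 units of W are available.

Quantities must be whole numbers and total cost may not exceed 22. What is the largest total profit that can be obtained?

46

T has the best ratio (7/3); taking only T gives at most 5×7 = 35 (stopped by the supply cap of 5).
Mixing does better — 5×T and 1×W: cost 21 ≤ 22, profit 5·7 + 1·11 = 46.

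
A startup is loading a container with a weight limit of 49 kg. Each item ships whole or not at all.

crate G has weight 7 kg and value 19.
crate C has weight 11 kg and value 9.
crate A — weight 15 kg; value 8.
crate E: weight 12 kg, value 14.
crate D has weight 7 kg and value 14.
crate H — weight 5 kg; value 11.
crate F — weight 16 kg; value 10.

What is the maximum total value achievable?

This is an integer program with binary decision variables.
Take crate G, crate E, crate D, crate H, and crate F: weight 7 + 12 + 7 + 5 + 16 = 47 ≤ 49, value 19 + 14 + 14 + 11 + 10 = 68.
No other feasible combination does better.

68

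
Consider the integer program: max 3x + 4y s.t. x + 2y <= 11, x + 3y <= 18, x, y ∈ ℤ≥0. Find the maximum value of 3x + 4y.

(x,y)=(11,0) is feasible, giving 33.
(x,y)=(10,0) is feasible, giving 30.
Maximum is 33 at (x,y)=(11,0).

33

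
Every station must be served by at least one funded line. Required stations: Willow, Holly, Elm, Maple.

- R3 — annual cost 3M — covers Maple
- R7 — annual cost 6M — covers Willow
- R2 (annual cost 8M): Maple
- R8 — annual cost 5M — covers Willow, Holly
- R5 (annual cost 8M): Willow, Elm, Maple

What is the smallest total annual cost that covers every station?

13

The greedy cost-per-new-station heuristic would pick R8, R3, and R5 for 16, but a cheaper cover exists.
Choose R8 and R5: together they cover Willow, Holly, Elm, Maple — every station.
Total annual cost: 5 + 8 = 13.
No cover costs less than 13.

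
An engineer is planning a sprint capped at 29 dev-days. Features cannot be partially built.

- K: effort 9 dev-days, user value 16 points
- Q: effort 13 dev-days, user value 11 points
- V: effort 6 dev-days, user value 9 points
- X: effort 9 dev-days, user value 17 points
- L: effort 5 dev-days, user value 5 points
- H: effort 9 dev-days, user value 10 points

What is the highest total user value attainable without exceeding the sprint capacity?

This is a 0-1 knapsack instance.
Allowing fractional choices, the relaxed optimum would be about 47.6, but features are indivisible.
K + V + X: effort 9 + 6 + 9 = 24 ≤ 29, user value 16 + 9 + 17 = 42.
K + X + H: effort 9 + 9 + 9 = 27 ≤ 29, user value 16 + 17 + 10 = 43.
K + V + X + L: effort 9 + 6 + 9 + 5 = 29 ≤ 29, user value 16 + 9 + 17 + 5 = 47.
Best is K, V, X, and L with total user value 47.

47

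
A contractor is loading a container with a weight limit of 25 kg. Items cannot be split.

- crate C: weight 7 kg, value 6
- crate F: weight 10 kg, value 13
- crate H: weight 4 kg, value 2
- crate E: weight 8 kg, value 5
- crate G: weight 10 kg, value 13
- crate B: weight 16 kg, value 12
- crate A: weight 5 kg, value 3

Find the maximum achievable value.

Allowing fractional choices, the relaxed optimum would be about 30.3, but items are indivisible.
crate F + crate H + crate G: weight 10 + 4 + 10 = 24 ≤ 25, value 13 + 2 + 13 = 28.
crate F + crate G + crate A: weight 10 + 10 + 5 = 25 ≤ 25, value 13 + 13 + 3 = 29.
Best is crate F, crate G, and crate A with total value 29.

29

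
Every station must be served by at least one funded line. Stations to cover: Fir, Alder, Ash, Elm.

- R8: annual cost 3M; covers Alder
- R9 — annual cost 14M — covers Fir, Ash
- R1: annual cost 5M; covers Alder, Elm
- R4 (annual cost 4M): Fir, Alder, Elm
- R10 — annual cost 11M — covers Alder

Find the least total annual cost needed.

18

Choose R9 and R4: together they cover Fir, Alder, Ash, Elm — every station.
Total annual cost: 14 + 4 = 18.
No cover costs less than 18.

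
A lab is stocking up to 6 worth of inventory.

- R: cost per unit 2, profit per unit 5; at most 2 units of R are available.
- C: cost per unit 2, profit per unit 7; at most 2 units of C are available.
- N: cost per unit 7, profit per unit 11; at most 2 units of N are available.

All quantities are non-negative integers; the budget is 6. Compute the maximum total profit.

19

This is a bounded integer knapsack.
2×R and 1×C: cost 6 ≤ 6, profit 2·5 + 1·7 = 17.
1×R and 2×C: cost 6 ≤ 6, profit 1·5 + 2·7 = 19.
Best is 19.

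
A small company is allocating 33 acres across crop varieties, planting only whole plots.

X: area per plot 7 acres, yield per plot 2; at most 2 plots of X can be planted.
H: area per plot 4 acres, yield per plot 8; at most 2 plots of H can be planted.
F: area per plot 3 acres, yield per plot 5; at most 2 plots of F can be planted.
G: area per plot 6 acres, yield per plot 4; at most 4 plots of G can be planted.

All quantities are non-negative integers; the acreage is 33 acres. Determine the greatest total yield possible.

H has the best ratio (8/4); taking only H gives at most 2×8 = 16 (stopped by the supply cap of 2).
Mixing does better — 2×H, 2×F, and 3×G: area 32 ≤ 33, yield 2·8 + 2·5 + 3·4 = 38.

38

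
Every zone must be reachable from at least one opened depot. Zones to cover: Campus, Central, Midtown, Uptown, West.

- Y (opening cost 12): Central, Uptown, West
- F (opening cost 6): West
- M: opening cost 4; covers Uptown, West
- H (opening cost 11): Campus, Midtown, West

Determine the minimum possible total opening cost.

23

The greedy cost-per-new-zone heuristic would pick M, H, and Y for 27, but a cheaper cover exists.
Choose Y and H: together they cover Campus, Central, Midtown, Uptown, West — every zone.
Total opening cost: 12 + 11 = 23.
No cover costs less than 23.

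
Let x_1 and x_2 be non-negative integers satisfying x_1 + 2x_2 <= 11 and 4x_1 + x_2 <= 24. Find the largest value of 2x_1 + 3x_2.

19

Relaxing integrality, the LP optimum is 19.14 at (x_1,x_2) = (5.29, 2.86), which is not an integer point.
(x_1,x_2)=(5,3): 1·5+2·3=11≤11, 4·5+1·3=23≤24, objective 19.
(x_1,x_2)=(4,3): 1·4+2·3=10≤11, 4·4+1·3=19≤24, objective 17.
(x_1,x_2)=(5,2): 1·5+2·2=9≤11, 4·5+1·2=22≤24, objective 16.
No feasible integer point exceeds 19.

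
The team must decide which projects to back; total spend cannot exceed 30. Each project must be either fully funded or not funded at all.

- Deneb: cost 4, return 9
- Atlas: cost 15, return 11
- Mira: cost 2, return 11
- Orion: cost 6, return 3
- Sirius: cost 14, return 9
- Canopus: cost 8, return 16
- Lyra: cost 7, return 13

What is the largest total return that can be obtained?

52

This is an integer program with binary decision variables.
Take Deneb, Mira, Orion, Canopus, and Lyra: cost 4 + 2 + 6 + 8 + 7 = 27 ≤ 30, return 9 + 11 + 3 + 16 + 13 = 52.
No other feasible combination does better.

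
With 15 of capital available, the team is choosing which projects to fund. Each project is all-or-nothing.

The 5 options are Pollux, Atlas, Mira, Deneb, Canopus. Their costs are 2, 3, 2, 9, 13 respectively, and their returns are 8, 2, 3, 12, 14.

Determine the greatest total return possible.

Take Pollux, Mira, and Deneb: cost 2 + 2 + 9 = 13 ≤ 15, return 8 + 3 + 12 = 23.
No other feasible combination does better.

23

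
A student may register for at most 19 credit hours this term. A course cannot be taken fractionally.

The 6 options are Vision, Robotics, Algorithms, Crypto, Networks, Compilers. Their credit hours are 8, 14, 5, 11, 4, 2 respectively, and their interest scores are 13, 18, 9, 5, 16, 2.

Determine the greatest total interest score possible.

40

Allowing fractional choices, the relaxed optimum would be about 40.6, but courses are indivisible.
Vision + Algorithms + Networks + Compilers: credit hours 8 + 5 + 4 + 2 = 19 ≤ 19, interest score 13 + 9 + 16 + 2 = 40.
Robotics + Networks: credit hours 14 + 4 = 18 ≤ 19, interest score 18 + 16 = 34.
Vision + Algorithms + Networks: credit hours 8 + 5 + 4 = 17 ≤ 19, interest score 13 + 9 + 16 = 38.
Best is Vision, Algorithms, Networks, and Compilers with total interest score 40.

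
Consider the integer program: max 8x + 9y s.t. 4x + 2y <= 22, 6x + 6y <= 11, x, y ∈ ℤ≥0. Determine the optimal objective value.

9

(x,y)=(0,1) is feasible, giving 9.
(x,y)=(1,0) is feasible, giving 8.
(x,y)=(0,0) is feasible, giving 0.
No feasible integer point exceeds 9.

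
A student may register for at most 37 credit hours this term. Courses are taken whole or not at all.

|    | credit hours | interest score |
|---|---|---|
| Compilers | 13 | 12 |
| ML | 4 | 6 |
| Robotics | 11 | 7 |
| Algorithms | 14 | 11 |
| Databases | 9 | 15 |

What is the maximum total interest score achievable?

Treat it as a binary knapsack problem.
Take Compilers, ML, Robotics, and Databases: credit hours 13 + 4 + 11 + 9 = 37 ≤ 37, interest score 12 + 6 + 7 + 15 = 40.
No other feasible combination does better.

40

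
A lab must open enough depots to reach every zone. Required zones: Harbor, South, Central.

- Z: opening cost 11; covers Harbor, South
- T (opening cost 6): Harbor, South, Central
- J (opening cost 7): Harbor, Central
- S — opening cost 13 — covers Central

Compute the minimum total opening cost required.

6

T alone covers Harbor, South, Central — every zone.
Total opening cost: 6.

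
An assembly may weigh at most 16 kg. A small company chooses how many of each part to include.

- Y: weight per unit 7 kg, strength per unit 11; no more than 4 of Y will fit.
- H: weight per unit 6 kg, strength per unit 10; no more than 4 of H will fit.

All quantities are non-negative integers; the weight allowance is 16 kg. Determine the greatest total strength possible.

22

2×Y: weight 14 ≤ 16, strength 2·11 = 22.
1×Y and 1×H: weight 13 ≤ 16, strength 1·11 + 1·10 = 21.
Best is 22.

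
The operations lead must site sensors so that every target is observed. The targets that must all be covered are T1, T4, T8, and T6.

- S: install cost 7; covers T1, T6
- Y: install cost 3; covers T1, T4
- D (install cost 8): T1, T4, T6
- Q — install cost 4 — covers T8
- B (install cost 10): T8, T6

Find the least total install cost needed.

12

This is an integer covering problem.
The greedy cost-per-new-target heuristic would pick Y, Q, and S for 14, but a cheaper cover exists.
Choose D and Q: together they cover T1, T4, T8, T6 — every target.
Total install cost: 8 + 4 = 12.
No cover costs less than 12.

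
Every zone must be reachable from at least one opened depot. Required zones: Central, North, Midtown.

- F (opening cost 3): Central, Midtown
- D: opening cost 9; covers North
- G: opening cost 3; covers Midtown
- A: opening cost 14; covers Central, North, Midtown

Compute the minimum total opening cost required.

12

Choose F and D: together they cover Central, North, Midtown — every zone.
Total opening cost: 3 + 9 = 12.
No cover costs less than 12.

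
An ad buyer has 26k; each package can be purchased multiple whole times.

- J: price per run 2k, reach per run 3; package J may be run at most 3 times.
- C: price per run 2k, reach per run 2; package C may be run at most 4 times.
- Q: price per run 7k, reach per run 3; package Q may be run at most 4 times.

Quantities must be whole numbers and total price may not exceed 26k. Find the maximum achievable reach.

2×J, 4×C, and 2×Q: price 26 ≤ 26, reach 2·3 + 4·2 + 2·3 = 20.
3×J, 3×C, and 2×Q: price 26 ≤ 26, reach 3·3 + 3·2 + 2·3 = 21.
Best is 21.

21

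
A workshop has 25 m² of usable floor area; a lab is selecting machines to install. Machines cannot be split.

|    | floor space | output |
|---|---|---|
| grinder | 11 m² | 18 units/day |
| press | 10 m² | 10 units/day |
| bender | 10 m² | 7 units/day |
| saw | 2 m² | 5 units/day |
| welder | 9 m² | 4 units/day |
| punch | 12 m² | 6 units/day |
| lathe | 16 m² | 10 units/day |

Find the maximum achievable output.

Take grinder, press, and saw: floor space 11 + 10 + 2 = 23 ≤ 25, output 18 + 10 + 5 = 33.
No other feasible combination does better.

33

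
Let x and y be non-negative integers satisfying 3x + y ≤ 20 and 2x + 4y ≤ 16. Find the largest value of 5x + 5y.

The continuous relaxation peaks at (6.4, 0.8) with value 36.00; rounding to a feasible lattice point costs some objective.
(x,y)=(6,1) is feasible, giving 35.
(x,y)=(5,1) is feasible, giving 30.
(x,y)=(6,0) is feasible, giving 30.
The best lattice point is (6,1), giving 35.

35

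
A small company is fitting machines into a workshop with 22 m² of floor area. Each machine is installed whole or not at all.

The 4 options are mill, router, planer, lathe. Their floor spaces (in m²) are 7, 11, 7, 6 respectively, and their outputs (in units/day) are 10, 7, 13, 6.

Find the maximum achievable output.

Allowing fractional choices, the relaxed optimum would be about 30.3, but machines are indivisible.
mill + planer + lathe: floor space 7 + 7 + 6 = 20 ≤ 22, output 10 + 13 + 6 = 29.
mill + planer: floor space 7 + 7 = 14 ≤ 22, output 10 + 13 = 23.
Best is mill, planer, and lathe with total output 29.

29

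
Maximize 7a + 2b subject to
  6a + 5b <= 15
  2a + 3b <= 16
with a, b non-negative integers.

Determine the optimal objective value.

14

The continuous relaxation peaks at (2.5, 0) with value 17.50; rounding to a feasible lattice point costs some objective.
(a,b)=(2,0): 6·2+5·0=12≤15, 2·2+3·0=4≤16, objective 14.
(a,b)=(1,1): 6·1+5·1=11≤15, 2·1+3·1=5≤16, objective 9.
(a,b)=(1,0): 6·1+5·0=6≤15, 2·1+3·0=2≤16, objective 7.
The best lattice point is (2,0), giving 14.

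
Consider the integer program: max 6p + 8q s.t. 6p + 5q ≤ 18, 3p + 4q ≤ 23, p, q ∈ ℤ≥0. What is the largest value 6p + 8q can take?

24

The continuous relaxation peaks at (0, 3.6) with value 28.80; rounding to a feasible lattice point costs some objective.
(p,q)=(0,3): 6·0+5·3=15≤18, 3·0+4·3=12≤23, objective 24.
(p,q)=(1,2): 6·1+5·2=16≤18, 3·1+4·2=11≤23, objective 22.
(p,q)=(0,2): 6·0+5·2=10≤18, 3·0+4·2=8≤23, objective 16.
The best lattice point is (0,3), giving 24.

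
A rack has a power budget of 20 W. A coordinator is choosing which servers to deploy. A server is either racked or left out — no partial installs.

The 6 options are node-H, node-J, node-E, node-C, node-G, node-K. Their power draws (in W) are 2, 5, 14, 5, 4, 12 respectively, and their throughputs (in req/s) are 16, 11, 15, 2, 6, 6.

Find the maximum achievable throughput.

37

Treat it as a binary knapsack problem.
Allowing fractional choices, the relaxed optimum would be about 42.6, but servers are indivisible.
node-H + node-E + node-G: power draw 2 + 14 + 4 = 20 ≤ 20, throughput 16 + 15 + 6 = 37.
node-H + node-J + node-C + node-G: power draw 2 + 5 + 5 + 4 = 16 ≤ 20, throughput 16 + 11 + 2 + 6 = 35.
node-H + node-J + node-G: power draw 2 + 5 + 4 = 11 ≤ 20, throughput 16 + 11 + 6 = 33.
Best is node-H, node-E, and node-G with total throughput 37.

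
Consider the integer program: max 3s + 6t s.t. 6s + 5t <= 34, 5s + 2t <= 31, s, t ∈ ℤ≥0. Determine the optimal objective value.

Relaxing integrality, the LP optimum is 40.80 at (s,t) = (0, 6.8), which is not an integer point.
(s,t)=(0,6): 6·0+5·6=30≤34, 5·0+2·6=12≤31, objective 36.
(s,t)=(1,5): 6·1+5·5=31≤34, 5·1+2·5=15≤31, objective 33.
(s,t)=(0,5): 6·0+5·5=25≤34, 5·0+2·5=10≤31, objective 30.
Maximum is 36 at (s,t)=(0,6).

36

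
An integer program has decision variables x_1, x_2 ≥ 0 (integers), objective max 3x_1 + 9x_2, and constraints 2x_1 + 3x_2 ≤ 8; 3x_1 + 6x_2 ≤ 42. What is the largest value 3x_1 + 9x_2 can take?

The continuous relaxation peaks at (0, 2.67) with value 24.00; rounding to a feasible lattice point costs some objective.
(x_1,x_2)=(1,2): 2·1+3·2=8≤8, 3·1+6·2=15≤42, objective 21.
(x_1,x_2)=(0,2): 2·0+3·2=6≤8, 3·0+6·2=12≤42, objective 18.
(x_1,x_2)=(2,1): 2·2+3·1=7≤8, 3·2+6·1=12≤42, objective 15.
Maximum is 21 at (x_1,x_2)=(1,2).

21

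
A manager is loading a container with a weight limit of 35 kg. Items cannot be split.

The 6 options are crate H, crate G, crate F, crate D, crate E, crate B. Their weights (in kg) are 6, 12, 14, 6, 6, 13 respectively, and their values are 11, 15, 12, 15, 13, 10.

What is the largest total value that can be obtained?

54

This is an integer program with binary decision variables.
Allowing fractional choices, the relaxed optimum would be about 58.3, but items are indivisible.
crate H + crate F + crate D + crate E: weight 6 + 14 + 6 + 6 = 32 ≤ 35, value 11 + 12 + 15 + 13 = 51.
crate H + crate G + crate D + crate E: weight 6 + 12 + 6 + 6 = 30 ≤ 35, value 11 + 15 + 15 + 13 = 54.
crate H + crate D + crate E + crate B: weight 6 + 6 + 6 + 13 = 31 ≤ 35, value 11 + 15 + 13 + 10 = 49.
Best is crate H, crate G, crate D, and crate E with total value 54.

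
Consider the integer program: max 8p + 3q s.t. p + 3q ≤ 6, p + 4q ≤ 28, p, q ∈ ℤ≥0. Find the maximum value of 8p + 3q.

(p,q)=(6,0) is feasible, giving 48.
(p,q)=(5,0) is feasible, giving 40.
The best lattice point is (6,0), giving 48.

48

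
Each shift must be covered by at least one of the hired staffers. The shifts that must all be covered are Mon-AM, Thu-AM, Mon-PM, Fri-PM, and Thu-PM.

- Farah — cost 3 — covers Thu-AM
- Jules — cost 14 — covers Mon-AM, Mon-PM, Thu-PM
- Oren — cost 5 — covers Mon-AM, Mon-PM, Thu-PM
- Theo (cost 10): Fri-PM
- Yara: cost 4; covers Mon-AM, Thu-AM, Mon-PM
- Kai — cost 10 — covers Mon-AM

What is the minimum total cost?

Choose Farah, Oren, and Theo: together they cover Mon-AM, Thu-AM, Mon-PM, Fri-PM, Thu-PM — every shift.
Total cost: 3 + 5 + 10 = 18.

18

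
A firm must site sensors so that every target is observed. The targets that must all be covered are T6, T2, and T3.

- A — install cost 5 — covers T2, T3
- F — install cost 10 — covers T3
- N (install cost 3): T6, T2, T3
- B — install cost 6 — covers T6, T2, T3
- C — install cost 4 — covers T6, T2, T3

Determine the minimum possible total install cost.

N alone covers T6, T2, T3 — every target.
Total install cost: 3.
No cover costs less than 3.

3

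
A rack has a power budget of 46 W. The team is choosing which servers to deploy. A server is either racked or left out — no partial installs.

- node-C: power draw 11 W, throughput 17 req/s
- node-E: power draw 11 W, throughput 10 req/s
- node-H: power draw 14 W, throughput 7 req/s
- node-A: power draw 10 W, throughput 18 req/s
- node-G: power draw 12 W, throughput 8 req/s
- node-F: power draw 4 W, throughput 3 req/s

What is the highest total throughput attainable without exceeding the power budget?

53

Take node-C, node-E, node-A, and node-G: power draw 11 + 11 + 10 + 12 = 44 ≤ 46, throughput 17 + 10 + 18 + 8 = 53.
No other feasible combination does better.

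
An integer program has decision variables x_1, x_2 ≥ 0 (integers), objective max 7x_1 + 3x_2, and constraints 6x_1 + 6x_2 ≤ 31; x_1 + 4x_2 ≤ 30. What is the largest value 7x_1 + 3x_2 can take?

(x_1,x_2)=(5,0) is feasible, giving 35.
(x_1,x_2)=(4,1) is feasible, giving 31.
(x_1,x_2)=(4,0) is feasible, giving 28.
Maximum is 35 at (x_1,x_2)=(5,0).

35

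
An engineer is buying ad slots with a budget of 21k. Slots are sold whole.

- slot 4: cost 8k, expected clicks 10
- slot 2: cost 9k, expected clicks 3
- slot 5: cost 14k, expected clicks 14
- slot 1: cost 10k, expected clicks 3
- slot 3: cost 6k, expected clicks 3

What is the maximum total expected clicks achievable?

17

slot 5: cost 14 ≤ 21, expected clicks 14.
slot 5 + slot 3: cost 14 + 6 = 20 ≤ 21, expected clicks 14 + 3 = 17.
Best is slot 5 and slot 3 with total expected clicks 17.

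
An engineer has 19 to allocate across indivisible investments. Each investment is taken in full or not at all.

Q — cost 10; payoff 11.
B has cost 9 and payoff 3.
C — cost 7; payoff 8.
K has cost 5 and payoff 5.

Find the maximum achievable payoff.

19

This is a 0-1 knapsack instance.
Allowing fractional choices, the relaxed optimum would be about 21.0, but investments are indivisible.
Q + C: cost 10 + 7 = 17 ≤ 19, payoff 11 + 8 = 19.
Q + K: cost 10 + 5 = 15 ≤ 19, payoff 11 + 5 = 16.
Best is Q and C with total payoff 19.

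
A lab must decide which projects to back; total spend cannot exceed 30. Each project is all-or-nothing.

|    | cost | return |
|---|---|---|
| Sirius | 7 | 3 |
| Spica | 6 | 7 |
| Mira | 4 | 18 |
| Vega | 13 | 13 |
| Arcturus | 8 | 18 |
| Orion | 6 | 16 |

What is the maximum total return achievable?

Allowing fractional choices, the relaxed optimum would be about 65.0, but projects are indivisible.
Sirius + Mira + Arcturus + Orion: cost 7 + 4 + 8 + 6 = 25 ≤ 30, return 3 + 18 + 18 + 16 = 55.
Spica + Mira + Arcturus + Orion: cost 6 + 4 + 8 + 6 = 24 ≤ 30, return 7 + 18 + 18 + 16 = 59.
Best is Spica, Mira, Arcturus, and Orion with total return 59.

59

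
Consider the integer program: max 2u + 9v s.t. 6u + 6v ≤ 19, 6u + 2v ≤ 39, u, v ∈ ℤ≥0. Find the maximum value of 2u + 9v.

The continuous relaxation peaks at (0, 3.17) with value 28.50; rounding to a feasible lattice point costs some objective.
(u,v)=(0,3): 6·0+6·3=18≤19, 6·0+2·3=6≤39, objective 27.
(u,v)=(1,2): 6·1+6·2=18≤19, 6·1+2·2=10≤39, objective 20.
(u,v)=(0,2): 6·0+6·2=12≤19, 6·0+2·2=4≤39, objective 18.
The best lattice point is (0,3), giving 27.

27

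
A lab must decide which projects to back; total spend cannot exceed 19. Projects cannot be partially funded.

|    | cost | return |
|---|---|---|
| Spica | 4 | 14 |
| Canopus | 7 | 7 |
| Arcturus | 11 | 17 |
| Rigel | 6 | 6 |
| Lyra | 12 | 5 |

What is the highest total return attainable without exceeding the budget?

Take Spica and Arcturus: cost 4 + 11 = 15 ≤ 19, return 14 + 17 = 31.
No other feasible combination does better.

31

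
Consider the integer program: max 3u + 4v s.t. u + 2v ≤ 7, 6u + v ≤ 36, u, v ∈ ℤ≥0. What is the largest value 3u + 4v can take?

Relaxing integrality, the LP optimum is 19.91 at (u,v) = (5.91, 0.545), which is not an integer point.
(u,v)=(5,1): 1·5+2·1=7≤7, 6·5+1·1=31≤36, objective 19.
(u,v)=(6,0): 1·6+2·0=6≤7, 6·6+1·0=36≤36, objective 18.
(u,v)=(4,1): 1·4+2·1=6≤7, 6·4+1·1=25≤36, objective 16.
Maximum is 19 at (u,v)=(5,1).

19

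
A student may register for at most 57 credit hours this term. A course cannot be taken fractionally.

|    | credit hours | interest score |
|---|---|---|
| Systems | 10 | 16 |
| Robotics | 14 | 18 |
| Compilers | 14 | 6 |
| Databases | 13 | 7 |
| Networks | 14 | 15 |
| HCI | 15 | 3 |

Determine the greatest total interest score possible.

56

Allowing fractional choices, the relaxed optimum would be about 58.6, but courses are indivisible.
Systems + Robotics + Networks + HCI: credit hours 10 + 14 + 14 + 15 = 53 ≤ 57, interest score 16 + 18 + 15 + 3 = 52.
Systems + Robotics + Compilers + Networks: credit hours 10 + 14 + 14 + 14 = 52 ≤ 57, interest score 16 + 18 + 6 + 15 = 55.
Systems + Robotics + Databases + Networks: credit hours 10 + 14 + 13 + 14 = 51 ≤ 57, interest score 16 + 18 + 7 + 15 = 56.
Best is Systems, Robotics, Databases, and Networks with total interest score 56.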